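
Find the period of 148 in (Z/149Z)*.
2

149 is prime, so ord(148) divides φ(149) = 148.
Divisors of 148: 1, 2, 4, 37, 74, 148.
Repeated squaring: 148^1 ≡ 148, 148^2 ≡ 1, 148^4 ≡ 1, 148^8 ≡ 1, 148^16 ≡ 1, 148^32 ≡ 1, 148^64 ≡ 1, 148^128 ≡ 1 (mod 149).
Test 148^d mod 149 for each divisor d in increasing order:
148^1 ≡ 148
148^2 ≡ 1  ← first divisor giving 1
The order is 2.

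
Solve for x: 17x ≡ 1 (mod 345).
203

gcd(17, 345) = 1, so the inverse exists.
Extended Euclidean algorithm on (345, 17):
345 = 20 × 17 + 5  ⟹  5 = (1)·345 + (-20)·17
17 = 3 × 5 + 2  ⟹  2 = (-3)·345 + (61)·17
5 = 2 × 2 + 1  ⟹  1 = (7)·345 + (-142)·17
So (-142)·17 ≡ 1 (mod 345), i.e. 17^(-1) ≡ -142 ≡ 203 (mod 345).
Check: 17 × 203 = 3451 ≡ 1 (mod 345)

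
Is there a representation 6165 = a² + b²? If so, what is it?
9² + 78² (a=9, b=78)

Factorization: 6165 = 3^2 × 5 × 137
By Fermat: n is sum of two squares iff every prime p ≡ 3 (mod 4) appears to even power.
All primes ≡ 3 (mod 4) appear to even power.
Search a = 0, 1, 2, … for 6165 - a² a perfect square: first hit at a = 9: 6165 - 81 = 6084 = 78².
6165 = 9² + 78² = 81 + 6084 ✓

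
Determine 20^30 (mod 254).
128

Repeated squaring. Binary of 30 = 11110.
20^1 ≡ 20 (mod 254); 20^2 ≡ 146 (mod 254); 20^4 ≡ 234 (mod 254); 20^8 ≡ 146 (mod 254); 20^16 ≡ 234 (mod 254)
20^30 = 20^2 × 20^4 × 20^8 × 20^16 ≡ 128 (mod 254)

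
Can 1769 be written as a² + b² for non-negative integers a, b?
13² + 40² (a=13, b=40)

Factorization: 1769 = 29 × 61
By Fermat: n is sum of two squares iff every prime p ≡ 3 (mod 4) appears to even power.
All primes ≡ 3 (mod 4) appear to even power.
Search a = 0, 1, 2, … for 1769 - a² a perfect square: first hit at a = 13: 1769 - 169 = 1600 = 40².
1769 = 13² + 40² = 169 + 1600 ✓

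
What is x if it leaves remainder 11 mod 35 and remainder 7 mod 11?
326

Using Chinese Remainder Theorem:
M = 35 × 11 = 385
M1 = 11, M2 = 35
y1 = 11^(-1) mod 35 = 16
y2 = 35^(-1) mod 11 = 6
x = (11×11×16 + 7×35×6) mod 385 = 326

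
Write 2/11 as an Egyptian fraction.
1/6 + 1/66

Greedy algorithm:
2/11: ceiling(11/2) = 6, use 1/6
1/66: ceiling(66/1) = 66, use 1/66
Result: 2/11 = 1/6 + 1/66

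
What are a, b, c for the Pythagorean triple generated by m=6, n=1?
(35, 12, 37)

Euclid's formula: a = m² - n², b = 2mn, c = m² + n²
m = 6, n = 1
a = 6² - 1² = 36 - 1 = 35
b = 2 × 6 × 1 = 12
c = 6² + 1² = 36 + 1 = 37
Verification: 35² + 12² = 1225 + 144 = 1369 = 37² ✓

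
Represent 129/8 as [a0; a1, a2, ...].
[16; 8]

Euclidean algorithm steps:
129 = 16 × 8 + 1
8 = 8 × 1 + 0
Continued fraction: [16; 8]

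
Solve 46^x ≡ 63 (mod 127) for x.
45

Baby-step giant-step with step n = ⌈√127⌉ = 12.
Baby steps 46^j mod 127 (j:value) for j=0..11: 0:1, 1:46, 2:84, 3:54, 4:71, 5:91, 6:122, 7:24, 8:88, 9:111, 10:26, 11:53.
Giant-step multiplier: 46^(-12) ≡ 46^(126-12) = 46^114 ≡ 61 (mod 127).
Giant steps γ_i = 63·61^i mod 127: γ_0=63, γ_1=33, γ_2=108, γ_3=111 (in table at j=9).
x = i·n + j = 3·12 + 9 = 45.
Check: 46^45 ≡ 63 (mod 127).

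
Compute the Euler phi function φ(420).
96

420 = 2^2 × 3 × 5 × 7
φ(n) = n × ∏(1 - 1/p) for each prime p dividing n
φ(420) = 420 × (1 - 1/2) × (1 - 1/3) × (1 - 1/5) × (1 - 1/7) = 96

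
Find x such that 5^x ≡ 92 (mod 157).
105

Baby-step giant-step with step n = ⌈√157⌉ = 13.
Baby steps 5^j mod 157 (j:value) for j=0..12: 0:1, 1:5, 2:25, 3:125, 4:154, 5:142, 6:82, 7:96, 8:9, 9:45, 10:68, 11:26, 12:130.
Giant-step multiplier: 5^(-13) ≡ 5^(156-13) = 5^143 ≡ 50 (mod 157).
Giant steps γ_i = 92·50^i mod 157: γ_0=92, γ_1=47, γ_2=152, γ_3=64, γ_4=60, γ_5=17, γ_6=65, γ_7=110, γ_8=5 (in table at j=1).
x = i·n + j = 8·13 + 1 = 105.
Check: 5^105 ≡ 92 (mod 157).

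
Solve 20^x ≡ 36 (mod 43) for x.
14

Baby-step giant-step with step n = ⌈√43⌉ = 7.
Baby steps 20^j mod 43 (j:value) for j=0..6: 0:1, 1:20, 2:13, 3:2, 4:40, 5:26, 6:4.
Giant-step multiplier: 20^(-7) ≡ 20^(42-7) = 20^35 ≡ 7 (mod 43).
Giant steps γ_i = 36·7^i mod 43: γ_0=36, γ_1=37, γ_2=1 (in table at j=0).
x = i·n + j = 2·7 + 0 = 14.
Check: 20^14 ≡ 36 (mod 43).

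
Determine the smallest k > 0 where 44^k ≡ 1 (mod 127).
63

127 is prime, so ord(44) divides φ(127) = 126.
Divisors of 126: 1, 2, 3, 6, 7, 9, 14, 18, 21, 42, 63, 126.
Repeated squaring: 44^1 ≡ 44, 44^2 ≡ 31, 44^4 ≡ 72, 44^8 ≡ 104, 44^16 ≡ 21, 44^32 ≡ 60, 44^64 ≡ 44 (mod 127).
Test 44^d mod 127 for each divisor d in increasing order:
44^1 ≡ 44
44^2 ≡ 31
44^3 = 44^2·44^1 ≡ 94
44^6 = 44^4·44^2 ≡ 73
44^7 = 44^4·44^2·44^1 ≡ 37
44^9 = 44^8·44^1 ≡ 4
44^14 = 44^8·44^4·44^2 ≡ 99
44^18 = 44^16·44^2 ≡ 16
44^21 = 44^16·44^4·44^1 ≡ 107
44^42 = 44^32·44^8·44^2 ≡ 19
44^63 = 44^32·44^16·44^8·44^4·44^2·44^1 ≡ 1  ← first divisor giving 1
The order is 63.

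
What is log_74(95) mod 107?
63

Baby-step giant-step with step n = ⌈√107⌉ = 11.
Baby steps 74^j mod 107 (j:value) for j=0..10: 0:1, 1:74, 2:19, 3:15, 4:40, 5:71, 6:11, 7:65, 8:102, 9:58, 10:12.
Giant-step multiplier: 74^(-11) ≡ 74^(106-11) = 74^95 ≡ 97 (mod 107).
Giant steps γ_i = 95·97^i mod 107: γ_0=95, γ_1=13, γ_2=84, γ_3=16, γ_4=54, γ_5=102 (in table at j=8).
x = i·n + j = 5·11 + 8 = 63.
Check: 74^63 ≡ 95 (mod 107).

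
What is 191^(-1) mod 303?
257

gcd(191, 303) = 1, so the inverse exists.
Extended Euclidean algorithm on (303, 191):
303 = 1 × 191 + 112  ⟹  112 = (1)·303 + (-1)·191
191 = 1 × 112 + 79  ⟹  79 = (-1)·303 + (2)·191
112 = 1 × 79 + 33  ⟹  33 = (2)·303 + (-3)·191
79 = 2 × 33 + 13  ⟹  13 = (-5)·303 + (8)·191
33 = 2 × 13 + 7  ⟹  7 = (12)·303 + (-19)·191
13 = 1 × 7 + 6  ⟹  6 = (-17)·303 + (27)·191
7 = 1 × 6 + 1  ⟹  1 = (29)·303 + (-46)·191
So (-46)·191 ≡ 1 (mod 303), i.e. 191^(-1) ≡ -46 ≡ 257 (mod 303).
Check: 191 × 257 = 49087 ≡ 1 (mod 303)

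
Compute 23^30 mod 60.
49

Repeated squaring. Binary of 30 = 11110.
23^1 ≡ 23 (mod 60); 23^2 ≡ 49 (mod 60); 23^4 ≡ 1 (mod 60); 23^8 ≡ 1 (mod 60); 23^16 ≡ 1 (mod 60)
23^30 = 23^2 × 23^4 × 23^8 × 23^16 ≡ 49 (mod 60)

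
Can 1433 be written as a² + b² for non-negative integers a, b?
8² + 37² (a=8, b=37)

Factorization: 1433 = 1433
By Fermat: n is sum of two squares iff every prime p ≡ 3 (mod 4) appears to even power.
All primes ≡ 3 (mod 4) appear to even power.
Search a = 0, 1, 2, … for 1433 - a² a perfect square: first hit at a = 8: 1433 - 64 = 1369 = 37².
1433 = 8² + 37² = 64 + 1369 ✓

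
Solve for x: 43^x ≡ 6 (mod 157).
71

Baby-step giant-step with step n = ⌈√157⌉ = 13.
Baby steps 43^j mod 157 (j:value) for j=0..12: 0:1, 1:43, 2:122, 3:65, 4:126, 5:80, 6:143, 7:26, 8:19, 9:32, 10:120, 11:136, 12:39.
Giant-step multiplier: 43^(-13) ≡ 43^(156-13) = 43^143 ≡ 135 (mod 157).
Giant steps γ_i = 6·135^i mod 157: γ_0=6, γ_1=25, γ_2=78, γ_3=11, γ_4=72, γ_5=143 (in table at j=6).
x = i·n + j = 5·13 + 6 = 71.
Check: 43^71 ≡ 6 (mod 157).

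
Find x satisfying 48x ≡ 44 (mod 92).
x ≡ 22 (mod 23)

gcd(48, 92) = 4, which divides 44, so solutions exist.
Divide through by 4: 12x ≡ 11 (mod 23).
Find 12^(-1) mod 23 by the extended Euclidean algorithm:
23 = 1 × 12 + 11  ⟹  11 = (1)·23 + (-1)·12
12 = 1 × 11 + 1  ⟹  1 = (-1)·23 + (2)·12
So (2)·12 ≡ 1 (mod 23), i.e. 12^(-1) ≡ 2 (mod 23).
x ≡ 2 × 11 = 22 ≡ 22 (mod 23).
Check: 48 × 22 = 1056 ≡ 44 (mod 92).
x ≡ 22 (mod 23), giving 4 solutions mod 92.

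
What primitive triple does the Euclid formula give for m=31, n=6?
(925, 372, 997)

Euclid's formula: a = m² - n², b = 2mn, c = m² + n²
m = 31, n = 6
a = 31² - 6² = 961 - 36 = 925
b = 2 × 31 × 6 = 372
c = 31² + 6² = 961 + 36 = 997
Verification: 925² + 372² = 855625 + 138384 = 994009 = 997² ✓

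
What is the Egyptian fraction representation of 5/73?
1/15 + 1/548 + 1/600060

Greedy algorithm:
5/73: ceiling(73/5) = 15, use 1/15
2/1095: ceiling(1095/2) = 548, use 1/548
1/600060: ceiling(600060/1) = 600060, use 1/600060
Result: 5/73 = 1/15 + 1/548 + 1/600060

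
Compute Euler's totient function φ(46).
22

46 = 2 × 23
φ(n) = n × ∏(1 - 1/p) for each prime p dividing n
φ(46) = 46 × (1 - 1/2) × (1 - 1/23) = 22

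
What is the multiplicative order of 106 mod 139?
23

139 is prime, so ord(106) divides φ(139) = 138.
Divisors of 138: 1, 2, 3, 6, 23, 46, 69, 138.
Repeated squaring: 106^1 ≡ 106, 106^2 ≡ 116, 106^4 ≡ 112, 106^8 ≡ 34, 106^16 ≡ 44, 106^32 ≡ 129, 106^64 ≡ 100, 106^128 ≡ 131 (mod 139).
Test 106^d mod 139 for each divisor d in increasing order:
106^1 ≡ 106
106^2 ≡ 116
106^3 = 106^2·106^1 ≡ 64
106^6 = 106^4·106^2 ≡ 65
106^23 = 106^16·106^4·106^2·106^1 ≡ 1  ← first divisor giving 1
The order is 23.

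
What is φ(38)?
18

38 = 2 × 19
φ(n) = n × ∏(1 - 1/p) for each prime p dividing n
φ(38) = 38 × (1 - 1/2) × (1 - 1/19) = 18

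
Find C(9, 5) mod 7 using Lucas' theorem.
0

Using Lucas' theorem:
Write n=9 and k=5 in base 7:
n in base 7: [1, 2]
k in base 7: [0, 5]
C(9,5) mod 7 = ∏ C(n_i, k_i) mod 7
Digit binomials (mod 7): C(1,0) = 1; C(2,5) = 0 (k_i > n_i)
Product: 1 × 0 = 0 ≡ 0 (mod 7)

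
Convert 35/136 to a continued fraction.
[0; 3, 1, 7, 1, 3]

Euclidean algorithm steps:
35 = 0 × 136 + 35
136 = 3 × 35 + 31
35 = 1 × 31 + 4
31 = 7 × 4 + 3
4 = 1 × 3 + 1
3 = 3 × 1 + 0
Continued fraction: [0; 3, 1, 7, 1, 3]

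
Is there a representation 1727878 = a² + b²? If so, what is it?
Not possible

Factorization: 1727878 = 2 × 29 × 31^3
By Fermat: n is sum of two squares iff every prime p ≡ 3 (mod 4) appears to even power.
Prime(s) ≡ 3 (mod 4) with odd exponent: [(31, 3)]
Therefore 1727878 cannot be expressed as a² + b².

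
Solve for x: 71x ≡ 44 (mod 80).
x ≡ 4 (mod 80)

gcd(71, 80) = 1, which divides 44, so solutions exist.
Find 71^(-1) mod 80 by the extended Euclidean algorithm:
80 = 1 × 71 + 9  ⟹  9 = (1)·80 + (-1)·71
71 = 7 × 9 + 8  ⟹  8 = (-7)·80 + (8)·71
9 = 1 × 8 + 1  ⟹  1 = (8)·80 + (-9)·71
So (-9)·71 ≡ 1 (mod 80), i.e. 71^(-1) ≡ -9 ≡ 71 (mod 80).
x ≡ 71 × 44 = 3124 ≡ 4 (mod 80).
Check: 71 × 4 = 284 ≡ 44 (mod 80).
Unique solution: x ≡ 4 (mod 80)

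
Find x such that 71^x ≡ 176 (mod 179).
121

Baby-step giant-step with step n = ⌈√179⌉ = 14.
Baby steps 71^j mod 179 (j:value) for j=0..13: 0:1, 1:71, 2:29, 3:90, 4:125, 5:104, 6:45, 7:152, 8:52, 9:112, 10:76, 11:26, 12:56, 13:38.
Giant-step multiplier: 71^(-14) ≡ 71^(178-14) = 71^164 ≡ 124 (mod 179).
Giant steps γ_i = 176·124^i mod 179: γ_0=176, γ_1=165, γ_2=54, γ_3=73, γ_4=102, γ_5=118, γ_6=133, γ_7=24, γ_8=112 (in table at j=9).
x = i·n + j = 8·14 + 9 = 121.
Check: 71^121 ≡ 176 (mod 179).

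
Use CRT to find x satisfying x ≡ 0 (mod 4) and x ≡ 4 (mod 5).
4

Using Chinese Remainder Theorem:
M = 4 × 5 = 20
M1 = 5, M2 = 4
y1 = 5^(-1) mod 4 = 1
y2 = 4^(-1) mod 5 = 4
x = (0×5×1 + 4×4×4) mod 20 = 4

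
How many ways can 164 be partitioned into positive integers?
156919475295

p(n) counts ways to write n as a sum of positive integers (order ignored).
Euler's pentagonal recurrence: p(k) = p(k-1) + p(k-2) - p(k-5) - p(k-7) + p(k-12) + p(k-15) - ... (offsets j(3j∓1)/2, signs ++--, p(0)=1, p(<0)=0).
DP table for k = 0..163: p(0)=1, p(1)=1, p(2)=2, p(3)=3, p(4)=5, p(5)=7, p(6)=11, p(7)=15, p(8)=22, p(9)=30, p(10)=42, p(11)=56, p(12)=77, p(13)=101, p(14)=135, p(15)=176, p(16)=231, p(17)=297, p(18)=385, p(19)=490, p(20)=627, p(21)=792, p(22)=1002, p(23)=1255, p(24)=1575, p(25)=1958, p(26)=2436, p(27)=3010, p(28)=3718, p(29)=4565, p(30)=5604, p(31)=6842, p(32)=8349, p(33)=10143, p(34)=12310, p(35)=14883, p(36)=17977, p(37)=21637, p(38)=26015, p(39)=31185, p(40)=37338, p(41)=44583, p(42)=53174, p(43)=63261, p(44)=75175, p(45)=89134, p(46)=105558, p(47)=124754, p(48)=147273, p(49)=173525, p(50)=204226, p(51)=239943, p(52)=281589, p(53)=329931, p(54)=386155, p(55)=451276, p(56)=526823, p(57)=614154, p(58)=715220, p(59)=831820, p(60)=966467, p(61)=1121505, p(62)=1300156, p(63)=1505499, p(64)=1741630, p(65)=2012558, p(66)=2323520, p(67)=2679689, p(68)=3087735, p(69)=3554345, p(70)=4087968, p(71)=4697205, p(72)=5392783, p(73)=6185689, p(74)=7089500, p(75)=8118264, p(76)=9289091, p(77)=10619863, p(78)=12132164, p(79)=13848650, p(80)=15796476, p(81)=18004327, p(82)=20506255, p(83)=23338469, p(84)=26543660, p(85)=30167357, p(86)=34262962, p(87)=38887673, p(88)=44108109, p(89)=49995925, p(90)=56634173, p(91)=64112359, p(92)=72533807, p(93)=82010177, p(94)=92669720, p(95)=104651419, p(96)=118114304, p(97)=133230930, p(98)=150198136, p(99)=169229875, p(100)=190569292, p(101)=214481126, p(102)=241265379, p(103)=271248950, p(104)=304801365, p(105)=342325709, p(106)=384276336, p(107)=431149389, p(108)=483502844, p(109)=541946240, p(110)=607163746, p(111)=679903203, p(112)=761002156, p(113)=851376628, p(114)=952050665, p(115)=1064144451, p(116)=1188908248, p(117)=1327710076, p(118)=1482074143, p(119)=1653668665, p(120)=1844349560, p(121)=2056148051, p(122)=2291320912, p(123)=2552338241, p(124)=2841940500, p(125)=3163127352, p(126)=3519222692, p(127)=3913864295, p(128)=4351078600, p(129)=4835271870, p(130)=5371315400, p(131)=5964539504, p(132)=6620830889, p(133)=7346629512, p(134)=8149040695, p(135)=9035836076, p(136)=10015581680, p(137)=11097645016, p(138)=12292341831, p(139)=13610949895, p(140)=15065878135, p(141)=16670689208, p(142)=18440293320, p(143)=20390982757, p(144)=22540654445, p(145)=24908858009, p(146)=27517052599, p(147)=30388671978, p(148)=33549419497, p(149)=37027355200, p(150)=40853235313, p(151)=45060624582, p(152)=49686288421, p(153)=54770336324, p(154)=60356673280, p(155)=66493182097, p(156)=73232243759, p(157)=80630964769, p(158)=88751778802, p(159)=97662728555, p(160)=107438159466, p(161)=118159068427, p(162)=129913904637, p(163)=142798995930.
Final step: p(164) = p(163) + p(162) - p(159) - p(157) + p(152) + p(149) - p(142) - p(138) + p(129) + p(124) - p(113) - p(107) + p(94) + p(87) - p(72) - p(64) + p(47) + p(38) - p(19) - p(9)
= 142798995930 + 129913904637 - 97662728555 - 80630964769 + 49686288421 + 37027355200 - 18440293320 - 12292341831 + 4835271870 + 2841940500 - 851376628 - 431149389 + 92669720 + 38887673 - 5392783 - 1741630 + 124754 + 26015 - 490 - 30
= 156919475295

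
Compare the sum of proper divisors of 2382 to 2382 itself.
abundant

Proper divisors of 2382: sum = 1 + 2 + 3 + 6 + 397 + 794 + 1191 = 2394
Since 2394 > 2382, 2382 is abundant.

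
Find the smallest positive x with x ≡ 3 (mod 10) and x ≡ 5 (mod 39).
83

Using Chinese Remainder Theorem:
M = 10 × 39 = 390
M1 = 39, M2 = 10
y1 = 39^(-1) mod 10 = 9
y2 = 10^(-1) mod 39 = 4
x = (3×39×9 + 5×10×4) mod 390 = 83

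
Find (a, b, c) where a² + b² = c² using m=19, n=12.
(217, 456, 505)

Euclid's formula: a = m² - n², b = 2mn, c = m² + n²
m = 19, n = 12
a = 19² - 12² = 361 - 144 = 217
b = 2 × 19 × 12 = 456
c = 19² + 12² = 361 + 144 = 505
Verification: 217² + 456² = 47089 + 207936 = 255025 = 505² ✓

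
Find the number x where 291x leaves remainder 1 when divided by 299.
112

gcd(291, 299) = 1, so the inverse exists.
Extended Euclidean algorithm on (299, 291):
299 = 1 × 291 + 8  ⟹  8 = (1)·299 + (-1)·291
291 = 36 × 8 + 3  ⟹  3 = (-36)·299 + (37)·291
8 = 2 × 3 + 2  ⟹  2 = (73)·299 + (-75)·291
3 = 1 × 2 + 1  ⟹  1 = (-109)·299 + (112)·291
So (112)·291 ≡ 1 (mod 299), i.e. 291^(-1) ≡ 112 (mod 299).
Check: 291 × 112 = 32592 ≡ 1 (mod 299)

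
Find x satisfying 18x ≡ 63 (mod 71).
x ≡ 39 (mod 71)

gcd(18, 71) = 1, which divides 63, so solutions exist.
Find 18^(-1) mod 71 by the extended Euclidean algorithm:
71 = 3 × 18 + 17  ⟹  17 = (1)·71 + (-3)·18
18 = 1 × 17 + 1  ⟹  1 = (-1)·71 + (4)·18
So (4)·18 ≡ 1 (mod 71), i.e. 18^(-1) ≡ 4 (mod 71).
x ≡ 4 × 63 = 252 ≡ 39 (mod 71).
Check: 18 × 39 = 702 ≡ 63 (mod 71).
Unique solution: x ≡ 39 (mod 71)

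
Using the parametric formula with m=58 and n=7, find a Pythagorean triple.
(3315, 812, 3413)

Euclid's formula: a = m² - n², b = 2mn, c = m² + n²
m = 58, n = 7
a = 58² - 7² = 3364 - 49 = 3315
b = 2 × 58 × 7 = 812
c = 58² + 7² = 3364 + 49 = 3413
Verification: 3315² + 812² = 10989225 + 659344 = 11648569 = 3413² ✓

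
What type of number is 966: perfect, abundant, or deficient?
abundant

Proper divisors of 966: sum = 1 + 2 + 3 + 6 + 7 + 14 + 21 + 23 + 42 + 46 + 69 + 138 + 161 + 322 + 483 = 1338
Since 1338 > 966, 966 is abundant.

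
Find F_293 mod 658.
5

Matrix identity: Q^n = [[F_(n+1), F_n], [F_n, F_(n-1)]] with Q = [[1,1],[1,0]].
n = 293 = 100100101₂. Square-and-multiply, entries mod 658:
Q^1 = [[1,1],[1,0]]
Q^2 = (Q^1)² = [[2,1],[1,1]]
Q^4 = (Q^2)² = [[5,3],[3,2]]
Q^9 = (Q^4)²·Q = [[55,34],[34,21]]
Q^18 = (Q^9)² = [[233,610],[610,281]]
Q^36 = (Q^18)² = [[5,332],[332,331]]
Q^73 = (Q^36)²·Q = [[55,363],[363,350]]
Q^146 = (Q^73)² = [[562,281],[281,281]]
Q^293 = (Q^146)²·Q = [[8,5],[5,3]]
F_293 mod 658 = Q^293[0][1] = 5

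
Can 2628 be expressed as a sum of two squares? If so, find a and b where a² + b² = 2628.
18² + 48² (a=18, b=48)

Factorization: 2628 = 2^2 × 3^2 × 73
By Fermat: n is sum of two squares iff every prime p ≡ 3 (mod 4) appears to even power.
All primes ≡ 3 (mod 4) appear to even power.
Search a = 0, 1, 2, … for 2628 - a² a perfect square: first hit at a = 18: 2628 - 324 = 2304 = 48².
2628 = 18² + 48² = 324 + 2304 ✓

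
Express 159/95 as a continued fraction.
[1; 1, 2, 15, 2]

Euclidean algorithm steps:
159 = 1 × 95 + 64
95 = 1 × 64 + 31
64 = 2 × 31 + 2
31 = 15 × 2 + 1
2 = 2 × 1 + 0
Continued fraction: [1; 1, 2, 15, 2]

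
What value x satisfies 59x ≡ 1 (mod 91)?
54

gcd(59, 91) = 1, so the inverse exists.
Extended Euclidean algorithm on (91, 59):
91 = 1 × 59 + 32  ⟹  32 = (1)·91 + (-1)·59
59 = 1 × 32 + 27  ⟹  27 = (-1)·91 + (2)·59
32 = 1 × 27 + 5  ⟹  5 = (2)·91 + (-3)·59
27 = 5 × 5 + 2  ⟹  2 = (-11)·91 + (17)·59
5 = 2 × 2 + 1  ⟹  1 = (24)·91 + (-37)·59
So (-37)·59 ≡ 1 (mod 91), i.e. 59^(-1) ≡ -37 ≡ 54 (mod 91).
Check: 59 × 54 = 3186 ≡ 1 (mod 91)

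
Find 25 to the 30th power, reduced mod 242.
221

Repeated squaring. Binary of 30 = 11110.
25^1 ≡ 25 (mod 242); 25^2 ≡ 141 (mod 242); 25^4 ≡ 37 (mod 242); 25^8 ≡ 159 (mod 242); 25^16 ≡ 113 (mod 242)
25^30 = 25^2 × 25^4 × 25^8 × 25^16 ≡ 221 (mod 242)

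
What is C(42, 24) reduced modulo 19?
0

Using Lucas' theorem:
Write n=42 and k=24 in base 19:
n in base 19: [2, 4]
k in base 19: [1, 5]
C(42,24) mod 19 = ∏ C(n_i, k_i) mod 19
Digit binomials (mod 19): C(2,1) = 2; C(4,5) = 0 (k_i > n_i)
Product: 2 × 0 = 0 ≡ 0 (mod 19)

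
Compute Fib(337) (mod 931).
442

Matrix identity: Q^n = [[F_(n+1), F_n], [F_n, F_(n-1)]] with Q = [[1,1],[1,0]].
n = 337 = 101010001₂. Square-and-multiply, entries mod 931:
Q^1 = [[1,1],[1,0]]
Q^2 = (Q^1)² = [[2,1],[1,1]]
Q^5 = (Q^2)²·Q = [[8,5],[5,3]]
Q^10 = (Q^5)² = [[89,55],[55,34]]
Q^21 = (Q^10)²·Q = [[22,705],[705,248]]
Q^42 = (Q^21)² = [[355,426],[426,860]]
Q^84 = (Q^42)² = [[271,885],[885,317]]
Q^168 = (Q^84)² = [[146,882],[882,195]]
Q^337 = (Q^168)²·Q = [[491,442],[442,49]]
F_337 mod 931 = Q^337[0][1] = 442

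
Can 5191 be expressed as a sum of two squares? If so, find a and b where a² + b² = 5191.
Not possible

Factorization: 5191 = 29 × 179
By Fermat: n is sum of two squares iff every prime p ≡ 3 (mod 4) appears to even power.
Prime(s) ≡ 3 (mod 4) with odd exponent: [(179, 1)]
Therefore 5191 cannot be expressed as a² + b².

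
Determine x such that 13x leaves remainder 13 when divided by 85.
x ≡ 1 (mod 85)

gcd(13, 85) = 1, which divides 13, so solutions exist.
Find 13^(-1) mod 85 by the extended Euclidean algorithm:
85 = 6 × 13 + 7  ⟹  7 = (1)·85 + (-6)·13
13 = 1 × 7 + 6  ⟹  6 = (-1)·85 + (7)·13
7 = 1 × 6 + 1  ⟹  1 = (2)·85 + (-13)·13
So (-13)·13 ≡ 1 (mod 85), i.e. 13^(-1) ≡ -13 ≡ 72 (mod 85).
x ≡ 72 × 13 = 936 ≡ 1 (mod 85).
Check: 13 × 1 = 13 ≡ 13 (mod 85).
Unique solution: x ≡ 1 (mod 85)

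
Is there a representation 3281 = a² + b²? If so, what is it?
16² + 55² (a=16, b=55)

Factorization: 3281 = 17 × 193
By Fermat: n is sum of two squares iff every prime p ≡ 3 (mod 4) appears to even power.
All primes ≡ 3 (mod 4) appear to even power.
Search a = 0, 1, 2, … for 3281 - a² a perfect square: first hit at a = 16: 3281 - 256 = 3025 = 55².
3281 = 16² + 55² = 256 + 3025 ✓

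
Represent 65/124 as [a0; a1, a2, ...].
[0; 1, 1, 9, 1, 5]

Euclidean algorithm steps:
65 = 0 × 124 + 65
124 = 1 × 65 + 59
65 = 1 × 59 + 6
59 = 9 × 6 + 5
6 = 1 × 5 + 1
5 = 5 × 1 + 0
Continued fraction: [0; 1, 1, 9, 1, 5]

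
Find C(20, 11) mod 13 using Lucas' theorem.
0

Using Lucas' theorem:
Write n=20 and k=11 in base 13:
n in base 13: [1, 7]
k in base 13: [0, 11]
C(20,11) mod 13 = ∏ C(n_i, k_i) mod 13
Digit binomials (mod 13): C(1,0) = 1; C(7,11) = 0 (k_i > n_i)
Product: 1 × 0 = 0 ≡ 0 (mod 13)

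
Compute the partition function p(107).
431149389

p(n) counts ways to write n as a sum of positive integers (order ignored).
Euler's pentagonal recurrence: p(k) = p(k-1) + p(k-2) - p(k-5) - p(k-7) + p(k-12) + p(k-15) - ... (offsets j(3j∓1)/2, signs ++--, p(0)=1, p(<0)=0).
DP table for k = 0..106: p(0)=1, p(1)=1, p(2)=2, p(3)=3, p(4)=5, p(5)=7, p(6)=11, p(7)=15, p(8)=22, p(9)=30, p(10)=42, p(11)=56, p(12)=77, p(13)=101, p(14)=135, p(15)=176, p(16)=231, p(17)=297, p(18)=385, p(19)=490, p(20)=627, p(21)=792, p(22)=1002, p(23)=1255, p(24)=1575, p(25)=1958, p(26)=2436, p(27)=3010, p(28)=3718, p(29)=4565, p(30)=5604, p(31)=6842, p(32)=8349, p(33)=10143, p(34)=12310, p(35)=14883, p(36)=17977, p(37)=21637, p(38)=26015, p(39)=31185, p(40)=37338, p(41)=44583, p(42)=53174, p(43)=63261, p(44)=75175, p(45)=89134, p(46)=105558, p(47)=124754, p(48)=147273, p(49)=173525, p(50)=204226, p(51)=239943, p(52)=281589, p(53)=329931, p(54)=386155, p(55)=451276, p(56)=526823, p(57)=614154, p(58)=715220, p(59)=831820, p(60)=966467, p(61)=1121505, p(62)=1300156, p(63)=1505499, p(64)=1741630, p(65)=2012558, p(66)=2323520, p(67)=2679689, p(68)=3087735, p(69)=3554345, p(70)=4087968, p(71)=4697205, p(72)=5392783, p(73)=6185689, p(74)=7089500, p(75)=8118264, p(76)=9289091, p(77)=10619863, p(78)=12132164, p(79)=13848650, p(80)=15796476, p(81)=18004327, p(82)=20506255, p(83)=23338469, p(84)=26543660, p(85)=30167357, p(86)=34262962, p(87)=38887673, p(88)=44108109, p(89)=49995925, p(90)=56634173, p(91)=64112359, p(92)=72533807, p(93)=82010177, p(94)=92669720, p(95)=104651419, p(96)=118114304, p(97)=133230930, p(98)=150198136, p(99)=169229875, p(100)=190569292, p(101)=214481126, p(102)=241265379, p(103)=271248950, p(104)=304801365, p(105)=342325709, p(106)=384276336.
Final step: p(107) = p(106) + p(105) - p(102) - p(100) + p(95) + p(92) - p(85) - p(81) + p(72) + p(67) - p(56) - p(50) + p(37) + p(30) - p(15) - p(7)
= 384276336 + 342325709 - 241265379 - 190569292 + 104651419 + 72533807 - 30167357 - 18004327 + 5392783 + 2679689 - 526823 - 204226 + 21637 + 5604 - 176 - 15
= 431149389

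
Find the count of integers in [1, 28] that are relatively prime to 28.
12

28 = 2^2 × 7
φ(n) = n × ∏(1 - 1/p) for each prime p dividing n
φ(28) = 28 × (1 - 1/2) × (1 - 1/7) = 12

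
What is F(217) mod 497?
13

Matrix identity: Q^n = [[F_(n+1), F_n], [F_n, F_(n-1)]] with Q = [[1,1],[1,0]].
n = 217 = 11011001₂. Square-and-multiply, entries mod 497:
Q^1 = [[1,1],[1,0]]
Q^3 = (Q^1)²·Q = [[3,2],[2,1]]
Q^6 = (Q^3)² = [[13,8],[8,5]]
Q^13 = (Q^6)²·Q = [[377,233],[233,144]]
Q^27 = (Q^13)²·Q = [[228,103],[103,125]]
Q^54 = (Q^27)² = [[468,78],[78,390]]
Q^108 = (Q^54)² = [[464,326],[326,138]]
Q^217 = (Q^108)²·Q = [[447,13],[13,434]]
F_217 mod 497 = Q^217[0][1] = 13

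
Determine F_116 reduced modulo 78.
3

Matrix identity: Q^n = [[F_(n+1), F_n], [F_n, F_(n-1)]] with Q = [[1,1],[1,0]].
n = 116 = 1110100₂. Square-and-multiply, entries mod 78:
Q^1 = [[1,1],[1,0]]
Q^3 = (Q^1)²·Q = [[3,2],[2,1]]
Q^7 = (Q^3)²·Q = [[21,13],[13,8]]
Q^14 = (Q^7)² = [[64,65],[65,77]]
Q^29 = (Q^14)²·Q = [[14,53],[53,39]]
Q^58 = (Q^29)² = [[41,1],[1,40]]
Q^116 = (Q^58)² = [[44,3],[3,41]]
F_116 mod 78 = Q^116[0][1] = 3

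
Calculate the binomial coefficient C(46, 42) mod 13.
9

Using Lucas' theorem:
Write n=46 and k=42 in base 13:
n in base 13: [3, 7]
k in base 13: [3, 3]
C(46,42) mod 13 = ∏ C(n_i, k_i) mod 13
Digit binomials (mod 13): C(3,3) = 1; C(7,3) = 35 ≡ 9
Product: 1 × 9 = 9 ≡ 9 (mod 13)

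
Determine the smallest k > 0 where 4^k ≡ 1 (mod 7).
3

7 is prime, so ord(4) divides φ(7) = 6.
Divisors of 6: 1, 2, 3, 6.
Repeated squaring: 4^1 ≡ 4, 4^2 ≡ 2, 4^4 ≡ 4 (mod 7).
Test 4^d mod 7 for each divisor d in increasing order:
4^1 ≡ 4
4^2 ≡ 2
4^3 = 4^2·4^1 ≡ 1  ← first divisor giving 1
The order is 3.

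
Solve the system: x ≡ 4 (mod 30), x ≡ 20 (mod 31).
454

Using Chinese Remainder Theorem:
M = 30 × 31 = 930
M1 = 31, M2 = 30
y1 = 31^(-1) mod 30 = 1
y2 = 30^(-1) mod 31 = 30
x = (4×31×1 + 20×30×30) mod 930 = 454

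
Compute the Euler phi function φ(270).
72

270 = 2 × 3^3 × 5
φ(n) = n × ∏(1 - 1/p) for each prime p dividing n
φ(270) = 270 × (1 - 1/2) × (1 - 1/3) × (1 - 1/5) = 72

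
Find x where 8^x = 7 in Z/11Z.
9

Baby-step giant-step with step n = ⌈√11⌉ = 4.
Baby steps 8^j mod 11 (j:value) for j=0..3: 0:1, 1:8, 2:9, 3:6.
Giant-step multiplier: 8^(-4) ≡ 8^(10-4) = 8^6 ≡ 3 (mod 11).
Giant steps γ_i = 7·3^i mod 11: γ_0=7, γ_1=10, γ_2=8 (in table at j=1).
x = i·n + j = 2·4 + 1 = 9.
Check: 8^9 ≡ 7 (mod 11).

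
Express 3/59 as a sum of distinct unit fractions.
1/20 + 1/1180

Greedy algorithm:
3/59: ceiling(59/3) = 20, use 1/20
1/1180: ceiling(1180/1) = 1180, use 1/1180
Result: 3/59 = 1/20 + 1/1180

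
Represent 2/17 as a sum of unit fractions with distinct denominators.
1/9 + 1/153

Greedy algorithm:
2/17: ceiling(17/2) = 9, use 1/9
1/153: ceiling(153/1) = 153, use 1/153
Result: 2/17 = 1/9 + 1/153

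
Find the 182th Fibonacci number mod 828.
773

Matrix identity: Q^n = [[F_(n+1), F_n], [F_n, F_(n-1)]] with Q = [[1,1],[1,0]].
n = 182 = 10110110₂. Square-and-multiply, entries mod 828:
Q^1 = [[1,1],[1,0]]
Q^2 = (Q^1)² = [[2,1],[1,1]]
Q^5 = (Q^2)²·Q = [[8,5],[5,3]]
Q^11 = (Q^5)²·Q = [[144,89],[89,55]]
Q^22 = (Q^11)² = [[505,323],[323,182]]
Q^45 = (Q^22)²·Q = [[827,2],[2,825]]
Q^91 = (Q^45)²·Q = [[825,5],[5,820]]
Q^182 = (Q^91)² = [[34,773],[773,89]]
F_182 mod 828 = Q^182[0][1] = 773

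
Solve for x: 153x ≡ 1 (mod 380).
77

gcd(153, 380) = 1, so the inverse exists.
Extended Euclidean algorithm on (380, 153):
380 = 2 × 153 + 74  ⟹  74 = (1)·380 + (-2)·153
153 = 2 × 74 + 5  ⟹  5 = (-2)·380 + (5)·153
74 = 14 × 5 + 4  ⟹  4 = (29)·380 + (-72)·153
5 = 1 × 4 + 1  ⟹  1 = (-31)·380 + (77)·153
So (77)·153 ≡ 1 (mod 380), i.e. 153^(-1) ≡ 77 (mod 380).
Check: 153 × 77 = 11781 ≡ 1 (mod 380)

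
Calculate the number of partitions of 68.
3087735

p(n) counts ways to write n as a sum of positive integers (order ignored).
Euler's pentagonal recurrence: p(k) = p(k-1) + p(k-2) - p(k-5) - p(k-7) + p(k-12) + p(k-15) - ... (offsets j(3j∓1)/2, signs ++--, p(0)=1, p(<0)=0).
DP table for k = 0..67: p(0)=1, p(1)=1, p(2)=2, p(3)=3, p(4)=5, p(5)=7, p(6)=11, p(7)=15, p(8)=22, p(9)=30, p(10)=42, p(11)=56, p(12)=77, p(13)=101, p(14)=135, p(15)=176, p(16)=231, p(17)=297, p(18)=385, p(19)=490, p(20)=627, p(21)=792, p(22)=1002, p(23)=1255, p(24)=1575, p(25)=1958, p(26)=2436, p(27)=3010, p(28)=3718, p(29)=4565, p(30)=5604, p(31)=6842, p(32)=8349, p(33)=10143, p(34)=12310, p(35)=14883, p(36)=17977, p(37)=21637, p(38)=26015, p(39)=31185, p(40)=37338, p(41)=44583, p(42)=53174, p(43)=63261, p(44)=75175, p(45)=89134, p(46)=105558, p(47)=124754, p(48)=147273, p(49)=173525, p(50)=204226, p(51)=239943, p(52)=281589, p(53)=329931, p(54)=386155, p(55)=451276, p(56)=526823, p(57)=614154, p(58)=715220, p(59)=831820, p(60)=966467, p(61)=1121505, p(62)=1300156, p(63)=1505499, p(64)=1741630, p(65)=2012558, p(66)=2323520, p(67)=2679689.
Final step: p(68) = p(67) + p(66) - p(63) - p(61) + p(56) + p(53) - p(46) - p(42) + p(33) + p(28) - p(17) - p(11)
= 2679689 + 2323520 - 1505499 - 1121505 + 526823 + 329931 - 105558 - 53174 + 10143 + 3718 - 297 - 56
= 3087735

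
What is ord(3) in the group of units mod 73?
12

73 is prime, so ord(3) divides φ(73) = 72.
Divisors of 72: 1, 2, 3, 4, 6, 8, 9, 12, 18, 24, 36, 72.
Repeated squaring: 3^1 ≡ 3, 3^2 ≡ 9, 3^4 ≡ 8, 3^8 ≡ 64, 3^16 ≡ 8, 3^32 ≡ 64, 3^64 ≡ 8 (mod 73).
Test 3^d mod 73 for each divisor d in increasing order:
3^1 ≡ 3
3^2 ≡ 9
3^3 = 3^2·3^1 ≡ 27
3^4 ≡ 8
3^6 = 3^4·3^2 ≡ 72
3^8 ≡ 64
3^9 = 3^8·3^1 ≡ 46
3^12 = 3^8·3^4 ≡ 1  ← first divisor giving 1
The order is 12.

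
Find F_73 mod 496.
481

Matrix identity: Q^n = [[F_(n+1), F_n], [F_n, F_(n-1)]] with Q = [[1,1],[1,0]].
n = 73 = 1001001₂. Square-and-multiply, entries mod 496:
Q^1 = [[1,1],[1,0]]
Q^2 = (Q^1)² = [[2,1],[1,1]]
Q^4 = (Q^2)² = [[5,3],[3,2]]
Q^9 = (Q^4)²·Q = [[55,34],[34,21]]
Q^18 = (Q^9)² = [[213,104],[104,109]]
Q^36 = (Q^18)² = [[137,256],[256,377]]
Q^73 = (Q^36)²·Q = [[129,481],[481,144]]
F_73 mod 496 = Q^73[0][1] = 481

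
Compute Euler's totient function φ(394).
196

394 = 2 × 197
φ(n) = n × ∏(1 - 1/p) for each prime p dividing n
φ(394) = 394 × (1 - 1/2) × (1 - 1/197) = 196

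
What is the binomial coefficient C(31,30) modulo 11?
9

Using Lucas' theorem:
Write n=31 and k=30 in base 11:
n in base 11: [2, 9]
k in base 11: [2, 8]
C(31,30) mod 11 = ∏ C(n_i, k_i) mod 11
Digit binomials (mod 11): C(2,2) = 1; C(9,8) = 9
Product: 1 × 9 = 9 ≡ 9 (mod 11)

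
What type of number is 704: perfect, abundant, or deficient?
abundant

Proper divisors of 704: sum = 1 + 2 + 4 + 8 + 11 + 16 + 22 + 32 + 44 + 64 + 88 + 176 + 352 = 820
Since 820 > 704, 704 is abundant.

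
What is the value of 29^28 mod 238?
225

Repeated squaring. Binary of 28 = 11100.
29^1 ≡ 29 (mod 238); 29^2 ≡ 127 (mod 238); 29^4 ≡ 183 (mod 238); 29^8 ≡ 169 (mod 238); 29^16 ≡ 1 (mod 238)
29^28 = 29^4 × 29^8 × 29^16 ≡ 225 (mod 238)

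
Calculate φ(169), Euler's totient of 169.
156

169 = 13^2
φ(n) = n × ∏(1 - 1/p) for each prime p dividing n
φ(169) = 169 × (1 - 1/13) = 156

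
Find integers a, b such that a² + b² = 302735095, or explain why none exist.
Not possible

Factorization: 302735095 = 5 × 13 × 167^3
By Fermat: n is sum of two squares iff every prime p ≡ 3 (mod 4) appears to even power.
Prime(s) ≡ 3 (mod 4) with odd exponent: [(167, 3)]
Therefore 302735095 cannot be expressed as a² + b².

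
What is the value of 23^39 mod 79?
1

Repeated squaring. Binary of 39 = 100111.
23^1 ≡ 23 (mod 79); 23^2 ≡ 55 (mod 79); 23^4 ≡ 23 (mod 79); 23^8 ≡ 55 (mod 79); 23^16 ≡ 23 (mod 79); 23^32 ≡ 55 (mod 79)
23^39 = 23^1 × 23^2 × 23^4 × 23^32 ≡ 1 (mod 79)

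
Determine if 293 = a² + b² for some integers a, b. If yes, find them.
2² + 17² (a=2, b=17)

Factorization: 293 = 293
By Fermat: n is sum of two squares iff every prime p ≡ 3 (mod 4) appears to even power.
All primes ≡ 3 (mod 4) appear to even power.
Search a = 0, 1, 2, … for 293 - a² a perfect square: first hit at a = 2: 293 - 4 = 289 = 17².
293 = 2² + 17² = 4 + 289 ✓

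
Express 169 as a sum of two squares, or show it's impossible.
0² + 13² (a=0, b=13)

Factorization: 169 = 13^2
By Fermat: n is sum of two squares iff every prime p ≡ 3 (mod 4) appears to even power.
All primes ≡ 3 (mod 4) appear to even power.
Search a = 0, 1, 2, … for 169 - a² a perfect square: first hit at a = 0: 169 - 0 = 169 = 13².
169 = 0² + 13² = 0 + 169 ✓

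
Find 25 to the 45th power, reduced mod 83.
27

Repeated squaring. Binary of 45 = 101101.
25^1 ≡ 25 (mod 83); 25^2 ≡ 44 (mod 83); 25^4 ≡ 27 (mod 83); 25^8 ≡ 65 (mod 83); 25^16 ≡ 75 (mod 83); 25^32 ≡ 64 (mod 83)
25^45 = 25^1 × 25^4 × 25^8 × 25^32 ≡ 27 (mod 83)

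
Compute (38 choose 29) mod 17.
0

Using Lucas' theorem:
Write n=38 and k=29 in base 17:
n in base 17: [2, 4]
k in base 17: [1, 12]
C(38,29) mod 17 = ∏ C(n_i, k_i) mod 17
Digit binomials (mod 17): C(2,1) = 2; C(4,12) = 0 (k_i > n_i)
Product: 2 × 0 = 0 ≡ 0 (mod 17)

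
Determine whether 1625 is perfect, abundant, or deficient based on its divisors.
deficient

Proper divisors of 1625: sum = 1 + 5 + 13 + 25 + 65 + 125 + 325 = 559
Since 559 < 1625, 1625 is deficient.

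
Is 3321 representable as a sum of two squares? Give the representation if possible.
36² + 45² (a=36, b=45)

Factorization: 3321 = 3^4 × 41
By Fermat: n is sum of two squares iff every prime p ≡ 3 (mod 4) appears to even power.
All primes ≡ 3 (mod 4) appear to even power.
Search a = 0, 1, 2, … for 3321 - a² a perfect square: first hit at a = 36: 3321 - 1296 = 2025 = 45².
3321 = 36² + 45² = 1296 + 2025 ✓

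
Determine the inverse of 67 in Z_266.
135

gcd(67, 266) = 1, so the inverse exists.
Extended Euclidean algorithm on (266, 67):
266 = 3 × 67 + 65  ⟹  65 = (1)·266 + (-3)·67
67 = 1 × 65 + 2  ⟹  2 = (-1)·266 + (4)·67
65 = 32 × 2 + 1  ⟹  1 = (33)·266 + (-131)·67
So (-131)·67 ≡ 1 (mod 266), i.e. 67^(-1) ≡ -131 ≡ 135 (mod 266).
Check: 67 × 135 = 9045 ≡ 1 (mod 266)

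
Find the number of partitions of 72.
5392783

p(n) counts ways to write n as a sum of positive integers (order ignored).
Euler's pentagonal recurrence: p(k) = p(k-1) + p(k-2) - p(k-5) - p(k-7) + p(k-12) + p(k-15) - ... (offsets j(3j∓1)/2, signs ++--, p(0)=1, p(<0)=0).
DP table for k = 0..71: p(0)=1, p(1)=1, p(2)=2, p(3)=3, p(4)=5, p(5)=7, p(6)=11, p(7)=15, p(8)=22, p(9)=30, p(10)=42, p(11)=56, p(12)=77, p(13)=101, p(14)=135, p(15)=176, p(16)=231, p(17)=297, p(18)=385, p(19)=490, p(20)=627, p(21)=792, p(22)=1002, p(23)=1255, p(24)=1575, p(25)=1958, p(26)=2436, p(27)=3010, p(28)=3718, p(29)=4565, p(30)=5604, p(31)=6842, p(32)=8349, p(33)=10143, p(34)=12310, p(35)=14883, p(36)=17977, p(37)=21637, p(38)=26015, p(39)=31185, p(40)=37338, p(41)=44583, p(42)=53174, p(43)=63261, p(44)=75175, p(45)=89134, p(46)=105558, p(47)=124754, p(48)=147273, p(49)=173525, p(50)=204226, p(51)=239943, p(52)=281589, p(53)=329931, p(54)=386155, p(55)=451276, p(56)=526823, p(57)=614154, p(58)=715220, p(59)=831820, p(60)=966467, p(61)=1121505, p(62)=1300156, p(63)=1505499, p(64)=1741630, p(65)=2012558, p(66)=2323520, p(67)=2679689, p(68)=3087735, p(69)=3554345, p(70)=4087968, p(71)=4697205.
Final step: p(72) = p(71) + p(70) - p(67) - p(65) + p(60) + p(57) - p(50) - p(46) + p(37) + p(32) - p(21) - p(15) + p(2)
= 4697205 + 4087968 - 2679689 - 2012558 + 966467 + 614154 - 204226 - 105558 + 21637 + 8349 - 792 - 176 + 2
= 5392783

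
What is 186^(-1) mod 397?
254

gcd(186, 397) = 1, so the inverse exists.
Extended Euclidean algorithm on (397, 186):
397 = 2 × 186 + 25  ⟹  25 = (1)·397 + (-2)·186
186 = 7 × 25 + 11  ⟹  11 = (-7)·397 + (15)·186
25 = 2 × 11 + 3  ⟹  3 = (15)·397 + (-32)·186
11 = 3 × 3 + 2  ⟹  2 = (-52)·397 + (111)·186
3 = 1 × 2 + 1  ⟹  1 = (67)·397 + (-143)·186
So (-143)·186 ≡ 1 (mod 397), i.e. 186^(-1) ≡ -143 ≡ 254 (mod 397).
Check: 186 × 254 = 47244 ≡ 1 (mod 397)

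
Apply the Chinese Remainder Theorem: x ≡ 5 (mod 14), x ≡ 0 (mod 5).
5

Using Chinese Remainder Theorem:
M = 14 × 5 = 70
M1 = 5, M2 = 14
y1 = 5^(-1) mod 14 = 3
y2 = 14^(-1) mod 5 = 4
x = (5×5×3 + 0×14×4) mod 70 = 5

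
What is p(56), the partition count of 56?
526823

p(n) counts ways to write n as a sum of positive integers (order ignored).
Euler's pentagonal recurrence: p(k) = p(k-1) + p(k-2) - p(k-5) - p(k-7) + p(k-12) + p(k-15) - ... (offsets j(3j∓1)/2, signs ++--, p(0)=1, p(<0)=0).
DP table for k = 0..55: p(0)=1, p(1)=1, p(2)=2, p(3)=3, p(4)=5, p(5)=7, p(6)=11, p(7)=15, p(8)=22, p(9)=30, p(10)=42, p(11)=56, p(12)=77, p(13)=101, p(14)=135, p(15)=176, p(16)=231, p(17)=297, p(18)=385, p(19)=490, p(20)=627, p(21)=792, p(22)=1002, p(23)=1255, p(24)=1575, p(25)=1958, p(26)=2436, p(27)=3010, p(28)=3718, p(29)=4565, p(30)=5604, p(31)=6842, p(32)=8349, p(33)=10143, p(34)=12310, p(35)=14883, p(36)=17977, p(37)=21637, p(38)=26015, p(39)=31185, p(40)=37338, p(41)=44583, p(42)=53174, p(43)=63261, p(44)=75175, p(45)=89134, p(46)=105558, p(47)=124754, p(48)=147273, p(49)=173525, p(50)=204226, p(51)=239943, p(52)=281589, p(53)=329931, p(54)=386155, p(55)=451276.
Final step: p(56) = p(55) + p(54) - p(51) - p(49) + p(44) + p(41) - p(34) - p(30) + p(21) + p(16) - p(5)
= 451276 + 386155 - 239943 - 173525 + 75175 + 44583 - 12310 - 5604 + 792 + 231 - 7
= 526823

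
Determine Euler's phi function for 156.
48

156 = 2^2 × 3 × 13
φ(n) = n × ∏(1 - 1/p) for each prime p dividing n
φ(156) = 156 × (1 - 1/2) × (1 - 1/3) × (1 - 1/13) = 48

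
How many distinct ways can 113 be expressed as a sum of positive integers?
851376628

p(n) counts ways to write n as a sum of positive integers (order ignored).
Euler's pentagonal recurrence: p(k) = p(k-1) + p(k-2) - p(k-5) - p(k-7) + p(k-12) + p(k-15) - ... (offsets j(3j∓1)/2, signs ++--, p(0)=1, p(<0)=0).
DP table for k = 0..112: p(0)=1, p(1)=1, p(2)=2, p(3)=3, p(4)=5, p(5)=7, p(6)=11, p(7)=15, p(8)=22, p(9)=30, p(10)=42, p(11)=56, p(12)=77, p(13)=101, p(14)=135, p(15)=176, p(16)=231, p(17)=297, p(18)=385, p(19)=490, p(20)=627, p(21)=792, p(22)=1002, p(23)=1255, p(24)=1575, p(25)=1958, p(26)=2436, p(27)=3010, p(28)=3718, p(29)=4565, p(30)=5604, p(31)=6842, p(32)=8349, p(33)=10143, p(34)=12310, p(35)=14883, p(36)=17977, p(37)=21637, p(38)=26015, p(39)=31185, p(40)=37338, p(41)=44583, p(42)=53174, p(43)=63261, p(44)=75175, p(45)=89134, p(46)=105558, p(47)=124754, p(48)=147273, p(49)=173525, p(50)=204226, p(51)=239943, p(52)=281589, p(53)=329931, p(54)=386155, p(55)=451276, p(56)=526823, p(57)=614154, p(58)=715220, p(59)=831820, p(60)=966467, p(61)=1121505, p(62)=1300156, p(63)=1505499, p(64)=1741630, p(65)=2012558, p(66)=2323520, p(67)=2679689, p(68)=3087735, p(69)=3554345, p(70)=4087968, p(71)=4697205, p(72)=5392783, p(73)=6185689, p(74)=7089500, p(75)=8118264, p(76)=9289091, p(77)=10619863, p(78)=12132164, p(79)=13848650, p(80)=15796476, p(81)=18004327, p(82)=20506255, p(83)=23338469, p(84)=26543660, p(85)=30167357, p(86)=34262962, p(87)=38887673, p(88)=44108109, p(89)=49995925, p(90)=56634173, p(91)=64112359, p(92)=72533807, p(93)=82010177, p(94)=92669720, p(95)=104651419, p(96)=118114304, p(97)=133230930, p(98)=150198136, p(99)=169229875, p(100)=190569292, p(101)=214481126, p(102)=241265379, p(103)=271248950, p(104)=304801365, p(105)=342325709, p(106)=384276336, p(107)=431149389, p(108)=483502844, p(109)=541946240, p(110)=607163746, p(111)=679903203, p(112)=761002156.
Final step: p(113) = p(112) + p(111) - p(108) - p(106) + p(101) + p(98) - p(91) - p(87) + p(78) + p(73) - p(62) - p(56) + p(43) + p(36) - p(21) - p(13)
= 761002156 + 679903203 - 483502844 - 384276336 + 214481126 + 150198136 - 64112359 - 38887673 + 12132164 + 6185689 - 1300156 - 526823 + 63261 + 17977 - 792 - 101
= 851376628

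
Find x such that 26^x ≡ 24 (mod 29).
24

Baby-step giant-step with step n = ⌈√29⌉ = 6.
Baby steps 26^j mod 29 (j:value) for j=0..5: 0:1, 1:26, 2:9, 3:2, 4:23, 5:18.
Giant-step multiplier: 26^(-6) ≡ 26^(28-6) = 26^22 ≡ 22 (mod 29).
Giant steps γ_i = 24·22^i mod 29: γ_0=24, γ_1=6, γ_2=16, γ_3=4, γ_4=1 (in table at j=0).
x = i·n + j = 4·6 + 0 = 24.
Check: 26^24 ≡ 24 (mod 29).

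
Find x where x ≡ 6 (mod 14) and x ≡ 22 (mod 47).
398

Using Chinese Remainder Theorem:
M = 14 × 47 = 658
M1 = 47, M2 = 14
y1 = 47^(-1) mod 14 = 3
y2 = 14^(-1) mod 47 = 37
x = (6×47×3 + 22×14×37) mod 658 = 398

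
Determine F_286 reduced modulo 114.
113

Matrix identity: Q^n = [[F_(n+1), F_n], [F_n, F_(n-1)]] with Q = [[1,1],[1,0]].
n = 286 = 100011110₂. Square-and-multiply, entries mod 114:
Q^1 = [[1,1],[1,0]]
Q^2 = (Q^1)² = [[2,1],[1,1]]
Q^4 = (Q^2)² = [[5,3],[3,2]]
Q^8 = (Q^4)² = [[34,21],[21,13]]
Q^17 = (Q^8)²·Q = [[76,1],[1,75]]
Q^35 = (Q^17)²·Q = [[0,77],[77,37]]
Q^71 = (Q^35)²·Q = [[0,1],[1,113]]
Q^143 = (Q^71)²·Q = [[0,1],[1,113]]
Q^286 = (Q^143)² = [[1,113],[113,2]]
F_286 mod 114 = Q^286[0][1] = 113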